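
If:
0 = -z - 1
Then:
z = -1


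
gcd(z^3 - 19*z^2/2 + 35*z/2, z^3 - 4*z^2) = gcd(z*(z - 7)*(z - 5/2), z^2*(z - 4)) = z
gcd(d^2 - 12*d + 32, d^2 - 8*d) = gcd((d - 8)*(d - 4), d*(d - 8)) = d - 8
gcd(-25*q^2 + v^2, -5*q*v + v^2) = 5*q - v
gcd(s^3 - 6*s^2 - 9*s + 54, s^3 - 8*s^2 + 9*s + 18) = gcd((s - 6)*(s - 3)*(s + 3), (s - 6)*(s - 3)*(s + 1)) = s^2 - 9*s + 18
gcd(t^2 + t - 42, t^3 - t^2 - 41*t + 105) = t + 7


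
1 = 1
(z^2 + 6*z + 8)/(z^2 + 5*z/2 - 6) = 2*(z + 2)/(2*z - 3)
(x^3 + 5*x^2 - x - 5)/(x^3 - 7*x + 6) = (x^2 + 6*x + 5)/(x^2 + x - 6)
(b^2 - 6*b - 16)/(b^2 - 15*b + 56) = (b + 2)/(b - 7)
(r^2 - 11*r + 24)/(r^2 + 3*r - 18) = (r - 8)/(r + 6)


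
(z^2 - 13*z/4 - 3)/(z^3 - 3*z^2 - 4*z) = (z + 3/4)/(z*(z + 1))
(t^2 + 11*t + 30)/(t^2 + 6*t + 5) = (t + 6)/(t + 1)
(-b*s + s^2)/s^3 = (-b + s)/s^2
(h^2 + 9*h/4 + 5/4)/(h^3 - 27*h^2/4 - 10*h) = (h + 1)/(h*(h - 8))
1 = 1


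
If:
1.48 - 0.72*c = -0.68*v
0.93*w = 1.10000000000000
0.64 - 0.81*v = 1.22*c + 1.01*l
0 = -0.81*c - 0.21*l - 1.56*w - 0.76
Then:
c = -8.21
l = 19.27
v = -10.87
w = 1.18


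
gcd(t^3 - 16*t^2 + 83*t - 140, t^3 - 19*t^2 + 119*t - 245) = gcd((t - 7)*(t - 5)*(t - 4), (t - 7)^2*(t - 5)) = t^2 - 12*t + 35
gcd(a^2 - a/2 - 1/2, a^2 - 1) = a - 1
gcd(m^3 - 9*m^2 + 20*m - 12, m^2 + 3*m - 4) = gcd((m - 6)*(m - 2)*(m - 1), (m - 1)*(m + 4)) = m - 1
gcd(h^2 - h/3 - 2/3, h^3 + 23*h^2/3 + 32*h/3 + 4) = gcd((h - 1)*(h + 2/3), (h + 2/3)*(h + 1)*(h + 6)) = h + 2/3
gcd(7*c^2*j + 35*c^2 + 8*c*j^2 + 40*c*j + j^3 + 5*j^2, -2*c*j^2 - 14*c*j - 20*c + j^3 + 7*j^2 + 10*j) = j + 5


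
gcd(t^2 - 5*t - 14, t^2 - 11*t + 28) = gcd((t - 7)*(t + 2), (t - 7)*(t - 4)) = t - 7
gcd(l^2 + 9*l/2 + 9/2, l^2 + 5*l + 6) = l + 3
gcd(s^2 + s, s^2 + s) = s^2 + s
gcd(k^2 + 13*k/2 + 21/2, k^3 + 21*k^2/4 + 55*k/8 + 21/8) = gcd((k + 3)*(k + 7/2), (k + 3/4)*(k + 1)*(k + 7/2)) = k + 7/2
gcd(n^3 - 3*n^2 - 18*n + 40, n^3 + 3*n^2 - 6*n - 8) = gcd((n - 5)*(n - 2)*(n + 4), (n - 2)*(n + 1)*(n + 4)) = n^2 + 2*n - 8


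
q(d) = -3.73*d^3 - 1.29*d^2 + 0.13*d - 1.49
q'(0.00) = 0.13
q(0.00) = -1.49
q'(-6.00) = -387.23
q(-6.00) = 756.97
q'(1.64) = -34.20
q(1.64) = -21.20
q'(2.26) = -62.85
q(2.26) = -50.84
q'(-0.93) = -7.15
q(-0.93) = 0.27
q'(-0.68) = -3.29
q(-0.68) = -1.00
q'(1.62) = -33.42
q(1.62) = -20.52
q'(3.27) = -127.96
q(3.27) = -145.28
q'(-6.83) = -504.25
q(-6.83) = 1125.87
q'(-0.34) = -0.29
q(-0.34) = -1.54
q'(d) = -11.19*d^2 - 2.58*d + 0.13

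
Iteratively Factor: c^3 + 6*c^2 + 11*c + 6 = (c + 3)*(c^2 + 3*c + 2) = (c + 2)*(c + 3)*(c + 1)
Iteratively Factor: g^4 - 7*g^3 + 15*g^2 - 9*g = (g - 1)*(g^3 - 6*g^2 + 9*g) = g*(g - 1)*(g^2 - 6*g + 9) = g*(g - 3)*(g - 1)*(g - 3)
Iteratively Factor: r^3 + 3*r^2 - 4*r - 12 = (r - 2)*(r^2 + 5*r + 6) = (r - 2)*(r + 3)*(r + 2)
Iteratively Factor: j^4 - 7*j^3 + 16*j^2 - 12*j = (j - 3)*(j^3 - 4*j^2 + 4*j) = (j - 3)*(j - 2)*(j^2 - 2*j) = j*(j - 3)*(j - 2)*(j - 2)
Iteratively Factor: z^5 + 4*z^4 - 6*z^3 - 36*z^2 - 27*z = (z)*(z^4 + 4*z^3 - 6*z^2 - 36*z - 27) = z*(z + 1)*(z^3 + 3*z^2 - 9*z - 27) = z*(z + 1)*(z + 3)*(z^2 - 9) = z*(z + 1)*(z + 3)^2*(z - 3)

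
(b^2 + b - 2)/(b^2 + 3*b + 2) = (b - 1)/(b + 1)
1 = 1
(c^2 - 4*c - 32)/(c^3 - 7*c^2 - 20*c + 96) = 1/(c - 3)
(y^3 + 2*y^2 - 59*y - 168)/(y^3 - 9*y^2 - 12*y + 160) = (y^2 + 10*y + 21)/(y^2 - y - 20)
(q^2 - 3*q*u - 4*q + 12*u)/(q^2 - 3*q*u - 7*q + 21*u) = (q - 4)/(q - 7)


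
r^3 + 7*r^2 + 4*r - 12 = (r - 1)*(r + 2)*(r + 6)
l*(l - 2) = l^2 - 2*l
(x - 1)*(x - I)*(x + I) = x^3 - x^2 + x - 1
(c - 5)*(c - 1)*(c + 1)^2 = c^4 - 4*c^3 - 6*c^2 + 4*c + 5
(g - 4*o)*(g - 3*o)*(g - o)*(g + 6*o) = g^4 - 2*g^3*o - 29*g^2*o^2 + 102*g*o^3 - 72*o^4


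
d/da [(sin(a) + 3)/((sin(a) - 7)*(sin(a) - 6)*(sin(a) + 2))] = 2*(-sin(a)^3 + sin(a)^2 + 33*sin(a) + 18)*cos(a)/((sin(a) - 7)^2*(sin(a) - 6)^2*(sin(a) + 2)^2)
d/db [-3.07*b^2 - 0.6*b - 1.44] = -6.14*b - 0.6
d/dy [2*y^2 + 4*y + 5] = 4*y + 4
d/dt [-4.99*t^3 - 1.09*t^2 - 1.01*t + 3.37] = -14.97*t^2 - 2.18*t - 1.01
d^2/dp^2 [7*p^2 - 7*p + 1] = 14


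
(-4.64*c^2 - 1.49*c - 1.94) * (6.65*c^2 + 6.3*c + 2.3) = -30.856*c^4 - 39.1405*c^3 - 32.96*c^2 - 15.649*c - 4.462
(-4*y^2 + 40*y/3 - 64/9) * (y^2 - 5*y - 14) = -4*y^4 + 100*y^3/3 - 160*y^2/9 - 1360*y/9 + 896/9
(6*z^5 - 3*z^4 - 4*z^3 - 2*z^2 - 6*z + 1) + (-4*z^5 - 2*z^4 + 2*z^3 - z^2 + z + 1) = 2*z^5 - 5*z^4 - 2*z^3 - 3*z^2 - 5*z + 2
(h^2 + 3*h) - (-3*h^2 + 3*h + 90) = 4*h^2 - 90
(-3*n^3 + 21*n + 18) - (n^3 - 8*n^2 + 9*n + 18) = -4*n^3 + 8*n^2 + 12*n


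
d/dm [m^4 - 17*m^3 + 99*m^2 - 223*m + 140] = 4*m^3 - 51*m^2 + 198*m - 223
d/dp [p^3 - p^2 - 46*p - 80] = 3*p^2 - 2*p - 46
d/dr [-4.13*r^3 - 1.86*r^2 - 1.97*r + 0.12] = -12.39*r^2 - 3.72*r - 1.97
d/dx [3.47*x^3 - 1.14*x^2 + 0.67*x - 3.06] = 10.41*x^2 - 2.28*x + 0.67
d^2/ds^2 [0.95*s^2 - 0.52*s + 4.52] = 1.90000000000000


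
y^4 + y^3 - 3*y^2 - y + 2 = (y - 1)^2*(y + 1)*(y + 2)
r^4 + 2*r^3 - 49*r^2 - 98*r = r*(r - 7)*(r + 2)*(r + 7)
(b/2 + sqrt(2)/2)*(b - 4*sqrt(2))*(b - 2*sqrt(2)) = b^3/2 - 5*sqrt(2)*b^2/2 + 2*b + 8*sqrt(2)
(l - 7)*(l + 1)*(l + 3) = l^3 - 3*l^2 - 25*l - 21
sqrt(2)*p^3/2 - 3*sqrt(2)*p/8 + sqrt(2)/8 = (p - 1/2)^2*(sqrt(2)*p/2 + sqrt(2)/2)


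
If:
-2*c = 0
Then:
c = 0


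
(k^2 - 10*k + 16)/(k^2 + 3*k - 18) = (k^2 - 10*k + 16)/(k^2 + 3*k - 18)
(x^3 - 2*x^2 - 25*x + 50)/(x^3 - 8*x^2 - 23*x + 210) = (x^2 - 7*x + 10)/(x^2 - 13*x + 42)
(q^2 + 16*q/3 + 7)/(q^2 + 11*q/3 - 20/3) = (3*q^2 + 16*q + 21)/(3*q^2 + 11*q - 20)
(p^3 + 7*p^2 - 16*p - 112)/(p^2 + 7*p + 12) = (p^2 + 3*p - 28)/(p + 3)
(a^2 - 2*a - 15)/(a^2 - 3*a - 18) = (a - 5)/(a - 6)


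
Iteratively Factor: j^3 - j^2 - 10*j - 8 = (j - 4)*(j^2 + 3*j + 2) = (j - 4)*(j + 1)*(j + 2)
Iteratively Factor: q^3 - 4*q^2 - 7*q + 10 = (q + 2)*(q^2 - 6*q + 5) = (q - 5)*(q + 2)*(q - 1)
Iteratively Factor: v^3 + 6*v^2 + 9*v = (v + 3)*(v^2 + 3*v) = (v + 3)^2*(v)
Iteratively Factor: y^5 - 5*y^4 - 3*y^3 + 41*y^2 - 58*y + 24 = (y - 2)*(y^4 - 3*y^3 - 9*y^2 + 23*y - 12) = (y - 4)*(y - 2)*(y^3 + y^2 - 5*y + 3) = (y - 4)*(y - 2)*(y + 3)*(y^2 - 2*y + 1) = (y - 4)*(y - 2)*(y - 1)*(y + 3)*(y - 1)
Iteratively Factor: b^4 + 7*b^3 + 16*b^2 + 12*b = (b)*(b^3 + 7*b^2 + 16*b + 12) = b*(b + 2)*(b^2 + 5*b + 6) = b*(b + 2)*(b + 3)*(b + 2)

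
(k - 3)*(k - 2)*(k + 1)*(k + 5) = k^4 + k^3 - 19*k^2 + 11*k + 30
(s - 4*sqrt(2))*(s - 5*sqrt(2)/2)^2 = s^3 - 9*sqrt(2)*s^2 + 105*s/2 - 50*sqrt(2)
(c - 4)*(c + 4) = c^2 - 16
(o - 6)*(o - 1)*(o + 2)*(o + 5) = o^4 - 33*o^2 - 28*o + 60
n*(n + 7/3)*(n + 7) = n^3 + 28*n^2/3 + 49*n/3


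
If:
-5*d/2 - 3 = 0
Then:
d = -6/5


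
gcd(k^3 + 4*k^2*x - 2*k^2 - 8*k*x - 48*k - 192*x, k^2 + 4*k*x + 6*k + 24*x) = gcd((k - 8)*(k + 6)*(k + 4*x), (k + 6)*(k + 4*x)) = k^2 + 4*k*x + 6*k + 24*x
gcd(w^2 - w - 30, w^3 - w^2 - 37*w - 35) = w + 5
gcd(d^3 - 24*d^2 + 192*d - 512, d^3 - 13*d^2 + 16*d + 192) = d^2 - 16*d + 64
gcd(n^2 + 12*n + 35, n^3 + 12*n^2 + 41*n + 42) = n + 7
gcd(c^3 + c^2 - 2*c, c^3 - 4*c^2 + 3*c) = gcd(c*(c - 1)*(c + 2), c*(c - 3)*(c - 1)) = c^2 - c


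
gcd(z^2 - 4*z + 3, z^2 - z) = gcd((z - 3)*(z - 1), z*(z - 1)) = z - 1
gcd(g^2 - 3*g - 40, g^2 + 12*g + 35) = g + 5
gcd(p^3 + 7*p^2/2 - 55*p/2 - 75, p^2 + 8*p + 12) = p + 6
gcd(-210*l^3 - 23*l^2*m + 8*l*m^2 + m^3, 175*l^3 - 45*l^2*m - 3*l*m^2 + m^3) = 35*l^2 - 2*l*m - m^2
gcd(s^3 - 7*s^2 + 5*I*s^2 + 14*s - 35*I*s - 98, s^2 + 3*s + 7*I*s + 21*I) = s + 7*I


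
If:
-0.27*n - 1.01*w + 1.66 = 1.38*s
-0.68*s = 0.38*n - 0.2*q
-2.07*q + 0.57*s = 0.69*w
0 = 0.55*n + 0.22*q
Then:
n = 0.33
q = -0.83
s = -0.43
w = 2.14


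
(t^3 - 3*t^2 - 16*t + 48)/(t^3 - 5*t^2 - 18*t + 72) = (t - 4)/(t - 6)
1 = 1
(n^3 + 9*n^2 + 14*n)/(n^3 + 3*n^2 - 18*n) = (n^2 + 9*n + 14)/(n^2 + 3*n - 18)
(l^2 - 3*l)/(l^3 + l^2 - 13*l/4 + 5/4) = 4*l*(l - 3)/(4*l^3 + 4*l^2 - 13*l + 5)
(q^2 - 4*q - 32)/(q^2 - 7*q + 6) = (q^2 - 4*q - 32)/(q^2 - 7*q + 6)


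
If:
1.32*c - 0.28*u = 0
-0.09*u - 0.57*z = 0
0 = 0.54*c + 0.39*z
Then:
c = 0.00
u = 0.00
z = 0.00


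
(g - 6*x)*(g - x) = g^2 - 7*g*x + 6*x^2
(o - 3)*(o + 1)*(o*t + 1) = o^3*t - 2*o^2*t + o^2 - 3*o*t - 2*o - 3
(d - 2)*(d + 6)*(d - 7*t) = d^3 - 7*d^2*t + 4*d^2 - 28*d*t - 12*d + 84*t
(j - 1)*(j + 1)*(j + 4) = j^3 + 4*j^2 - j - 4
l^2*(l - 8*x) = l^3 - 8*l^2*x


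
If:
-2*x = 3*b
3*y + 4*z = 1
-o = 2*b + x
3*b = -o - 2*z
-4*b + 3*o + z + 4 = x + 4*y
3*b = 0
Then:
No Solution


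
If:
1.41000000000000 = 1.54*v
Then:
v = 0.92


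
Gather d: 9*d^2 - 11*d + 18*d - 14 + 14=9*d^2 + 7*d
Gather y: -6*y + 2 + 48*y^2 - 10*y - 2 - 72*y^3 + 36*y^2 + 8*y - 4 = -72*y^3 + 84*y^2 - 8*y - 4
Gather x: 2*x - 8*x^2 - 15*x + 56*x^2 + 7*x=48*x^2 - 6*x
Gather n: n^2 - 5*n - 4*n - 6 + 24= n^2 - 9*n + 18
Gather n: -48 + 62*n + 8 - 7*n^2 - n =-7*n^2 + 61*n - 40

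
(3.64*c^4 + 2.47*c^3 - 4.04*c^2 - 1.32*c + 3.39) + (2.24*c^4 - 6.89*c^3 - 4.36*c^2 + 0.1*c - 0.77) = 5.88*c^4 - 4.42*c^3 - 8.4*c^2 - 1.22*c + 2.62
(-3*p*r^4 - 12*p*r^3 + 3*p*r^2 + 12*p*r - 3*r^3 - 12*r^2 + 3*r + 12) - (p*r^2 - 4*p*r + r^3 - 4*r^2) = -3*p*r^4 - 12*p*r^3 + 2*p*r^2 + 16*p*r - 4*r^3 - 8*r^2 + 3*r + 12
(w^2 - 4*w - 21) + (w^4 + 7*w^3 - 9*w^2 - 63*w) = w^4 + 7*w^3 - 8*w^2 - 67*w - 21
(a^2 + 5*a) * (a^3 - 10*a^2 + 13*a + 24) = a^5 - 5*a^4 - 37*a^3 + 89*a^2 + 120*a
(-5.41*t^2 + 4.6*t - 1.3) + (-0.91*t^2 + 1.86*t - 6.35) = -6.32*t^2 + 6.46*t - 7.65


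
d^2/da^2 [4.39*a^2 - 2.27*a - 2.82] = 8.78000000000000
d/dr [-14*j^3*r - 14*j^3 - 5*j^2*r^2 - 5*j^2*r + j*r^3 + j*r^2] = j*(-14*j^2 - 10*j*r - 5*j + 3*r^2 + 2*r)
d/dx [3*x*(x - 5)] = 6*x - 15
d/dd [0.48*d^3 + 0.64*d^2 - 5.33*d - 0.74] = 1.44*d^2 + 1.28*d - 5.33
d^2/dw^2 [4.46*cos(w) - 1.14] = -4.46*cos(w)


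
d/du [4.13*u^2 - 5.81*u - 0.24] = 8.26*u - 5.81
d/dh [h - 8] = 1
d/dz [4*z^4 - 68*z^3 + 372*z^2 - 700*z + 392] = 16*z^3 - 204*z^2 + 744*z - 700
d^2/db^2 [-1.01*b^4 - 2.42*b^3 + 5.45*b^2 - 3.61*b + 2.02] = -12.12*b^2 - 14.52*b + 10.9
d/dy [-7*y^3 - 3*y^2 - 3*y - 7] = -21*y^2 - 6*y - 3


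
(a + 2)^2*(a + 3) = a^3 + 7*a^2 + 16*a + 12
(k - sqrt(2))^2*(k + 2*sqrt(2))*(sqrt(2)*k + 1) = sqrt(2)*k^4 + k^3 - 6*sqrt(2)*k^2 + 2*k + 4*sqrt(2)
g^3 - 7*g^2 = g^2*(g - 7)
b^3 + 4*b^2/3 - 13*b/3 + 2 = (b - 1)*(b - 2/3)*(b + 3)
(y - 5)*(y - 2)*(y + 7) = y^3 - 39*y + 70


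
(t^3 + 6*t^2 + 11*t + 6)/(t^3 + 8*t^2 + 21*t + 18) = (t + 1)/(t + 3)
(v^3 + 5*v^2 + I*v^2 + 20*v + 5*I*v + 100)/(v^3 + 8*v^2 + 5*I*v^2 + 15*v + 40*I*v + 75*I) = (v - 4*I)/(v + 3)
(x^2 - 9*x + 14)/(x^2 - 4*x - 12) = (-x^2 + 9*x - 14)/(-x^2 + 4*x + 12)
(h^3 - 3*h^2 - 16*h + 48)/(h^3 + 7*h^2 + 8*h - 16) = (h^2 - 7*h + 12)/(h^2 + 3*h - 4)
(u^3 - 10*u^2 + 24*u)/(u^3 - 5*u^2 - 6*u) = (u - 4)/(u + 1)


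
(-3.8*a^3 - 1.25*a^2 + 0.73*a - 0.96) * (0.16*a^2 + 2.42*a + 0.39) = -0.608*a^5 - 9.396*a^4 - 4.3902*a^3 + 1.1255*a^2 - 2.0385*a - 0.3744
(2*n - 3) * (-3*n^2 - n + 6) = -6*n^3 + 7*n^2 + 15*n - 18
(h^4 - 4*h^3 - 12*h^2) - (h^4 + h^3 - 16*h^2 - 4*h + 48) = -5*h^3 + 4*h^2 + 4*h - 48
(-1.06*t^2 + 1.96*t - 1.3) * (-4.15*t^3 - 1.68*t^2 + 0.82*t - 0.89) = 4.399*t^5 - 6.3532*t^4 + 1.233*t^3 + 4.7346*t^2 - 2.8104*t + 1.157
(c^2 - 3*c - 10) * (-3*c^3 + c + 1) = -3*c^5 + 9*c^4 + 31*c^3 - 2*c^2 - 13*c - 10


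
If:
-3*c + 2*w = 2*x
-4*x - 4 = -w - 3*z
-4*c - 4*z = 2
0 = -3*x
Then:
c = -11/3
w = -11/2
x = 0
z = 19/6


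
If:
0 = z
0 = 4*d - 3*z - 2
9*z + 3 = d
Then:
No Solution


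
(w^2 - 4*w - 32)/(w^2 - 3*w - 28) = (w - 8)/(w - 7)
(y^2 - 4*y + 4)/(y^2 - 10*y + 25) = (y^2 - 4*y + 4)/(y^2 - 10*y + 25)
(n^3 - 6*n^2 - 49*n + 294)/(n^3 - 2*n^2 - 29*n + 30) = (n^2 - 49)/(n^2 + 4*n - 5)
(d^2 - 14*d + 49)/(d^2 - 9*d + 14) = (d - 7)/(d - 2)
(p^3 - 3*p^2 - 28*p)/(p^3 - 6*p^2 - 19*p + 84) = p/(p - 3)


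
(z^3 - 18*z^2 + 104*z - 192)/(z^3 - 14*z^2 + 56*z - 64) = (z - 6)/(z - 2)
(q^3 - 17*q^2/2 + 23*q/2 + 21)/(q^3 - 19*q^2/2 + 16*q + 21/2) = (2*q^3 - 17*q^2 + 23*q + 42)/(2*q^3 - 19*q^2 + 32*q + 21)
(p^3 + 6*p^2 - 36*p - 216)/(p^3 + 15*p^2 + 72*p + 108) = (p - 6)/(p + 3)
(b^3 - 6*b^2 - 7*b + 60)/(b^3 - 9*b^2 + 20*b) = (b + 3)/b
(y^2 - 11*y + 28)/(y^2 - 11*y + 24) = (y^2 - 11*y + 28)/(y^2 - 11*y + 24)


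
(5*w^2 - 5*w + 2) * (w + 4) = 5*w^3 + 15*w^2 - 18*w + 8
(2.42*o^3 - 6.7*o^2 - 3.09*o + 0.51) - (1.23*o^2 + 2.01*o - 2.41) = 2.42*o^3 - 7.93*o^2 - 5.1*o + 2.92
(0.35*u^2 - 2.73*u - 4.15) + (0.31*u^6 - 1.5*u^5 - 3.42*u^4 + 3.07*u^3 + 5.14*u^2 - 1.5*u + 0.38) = 0.31*u^6 - 1.5*u^5 - 3.42*u^4 + 3.07*u^3 + 5.49*u^2 - 4.23*u - 3.77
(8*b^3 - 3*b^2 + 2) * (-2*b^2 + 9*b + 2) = -16*b^5 + 78*b^4 - 11*b^3 - 10*b^2 + 18*b + 4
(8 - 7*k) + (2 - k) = 10 - 8*k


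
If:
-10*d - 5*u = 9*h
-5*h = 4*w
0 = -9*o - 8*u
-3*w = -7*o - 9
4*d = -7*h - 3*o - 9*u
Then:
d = 3564/6733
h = -7020/6733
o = -4896/6733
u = 5508/6733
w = 8775/6733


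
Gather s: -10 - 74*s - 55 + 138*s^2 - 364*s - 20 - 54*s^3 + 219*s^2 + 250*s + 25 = -54*s^3 + 357*s^2 - 188*s - 60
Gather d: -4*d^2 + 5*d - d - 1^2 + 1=-4*d^2 + 4*d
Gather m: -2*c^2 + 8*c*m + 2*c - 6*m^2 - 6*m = -2*c^2 + 2*c - 6*m^2 + m*(8*c - 6)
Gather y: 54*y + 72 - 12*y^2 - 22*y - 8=-12*y^2 + 32*y + 64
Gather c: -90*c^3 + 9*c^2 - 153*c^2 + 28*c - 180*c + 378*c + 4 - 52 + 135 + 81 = -90*c^3 - 144*c^2 + 226*c + 168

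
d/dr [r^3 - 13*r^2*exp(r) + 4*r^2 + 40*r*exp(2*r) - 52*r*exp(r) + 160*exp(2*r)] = -13*r^2*exp(r) + 3*r^2 + 80*r*exp(2*r) - 78*r*exp(r) + 8*r + 360*exp(2*r) - 52*exp(r)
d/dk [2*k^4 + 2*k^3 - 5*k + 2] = 8*k^3 + 6*k^2 - 5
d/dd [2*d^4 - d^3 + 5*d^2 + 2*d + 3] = 8*d^3 - 3*d^2 + 10*d + 2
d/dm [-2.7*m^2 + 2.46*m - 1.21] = 2.46 - 5.4*m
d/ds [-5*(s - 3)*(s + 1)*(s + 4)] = -15*s^2 - 20*s + 55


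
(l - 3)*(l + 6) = l^2 + 3*l - 18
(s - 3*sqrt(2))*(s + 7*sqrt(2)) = s^2 + 4*sqrt(2)*s - 42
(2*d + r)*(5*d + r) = 10*d^2 + 7*d*r + r^2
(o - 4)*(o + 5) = o^2 + o - 20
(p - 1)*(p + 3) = p^2 + 2*p - 3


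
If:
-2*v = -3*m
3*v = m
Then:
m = 0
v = 0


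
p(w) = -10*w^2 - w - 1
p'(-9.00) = 179.00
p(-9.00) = -802.00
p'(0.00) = -1.00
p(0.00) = -1.00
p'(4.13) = -83.60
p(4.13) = -175.70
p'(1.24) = -25.80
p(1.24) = -17.62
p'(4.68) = -94.60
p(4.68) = -224.70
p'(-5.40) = 107.00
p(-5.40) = -287.20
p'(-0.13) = 1.60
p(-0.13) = -1.04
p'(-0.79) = 14.80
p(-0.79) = -6.45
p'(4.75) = -96.00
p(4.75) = -231.38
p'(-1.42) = 27.40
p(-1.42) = -19.74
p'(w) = -20*w - 1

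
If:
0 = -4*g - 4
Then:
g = -1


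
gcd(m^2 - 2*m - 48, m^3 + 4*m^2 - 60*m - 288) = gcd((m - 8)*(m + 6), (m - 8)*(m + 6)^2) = m^2 - 2*m - 48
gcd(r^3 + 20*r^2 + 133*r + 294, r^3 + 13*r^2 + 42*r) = r^2 + 13*r + 42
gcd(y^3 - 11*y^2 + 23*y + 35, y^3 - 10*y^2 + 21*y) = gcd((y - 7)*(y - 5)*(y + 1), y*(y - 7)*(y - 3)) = y - 7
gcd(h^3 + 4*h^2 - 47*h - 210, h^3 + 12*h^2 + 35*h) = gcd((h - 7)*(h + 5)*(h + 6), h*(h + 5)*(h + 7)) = h + 5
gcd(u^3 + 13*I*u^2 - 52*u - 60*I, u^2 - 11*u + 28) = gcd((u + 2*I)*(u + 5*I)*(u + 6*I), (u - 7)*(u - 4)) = 1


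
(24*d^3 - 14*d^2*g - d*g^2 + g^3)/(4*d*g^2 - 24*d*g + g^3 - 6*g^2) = (6*d^2 - 5*d*g + g^2)/(g*(g - 6))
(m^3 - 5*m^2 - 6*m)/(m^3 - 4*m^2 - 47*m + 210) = m*(m + 1)/(m^2 + 2*m - 35)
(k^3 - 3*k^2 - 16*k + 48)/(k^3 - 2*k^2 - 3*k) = (k^2 - 16)/(k*(k + 1))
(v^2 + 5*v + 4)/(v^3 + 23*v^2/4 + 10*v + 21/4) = 4*(v + 4)/(4*v^2 + 19*v + 21)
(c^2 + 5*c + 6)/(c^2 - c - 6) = (c + 3)/(c - 3)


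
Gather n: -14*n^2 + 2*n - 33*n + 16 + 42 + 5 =-14*n^2 - 31*n + 63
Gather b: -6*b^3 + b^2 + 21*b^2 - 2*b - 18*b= -6*b^3 + 22*b^2 - 20*b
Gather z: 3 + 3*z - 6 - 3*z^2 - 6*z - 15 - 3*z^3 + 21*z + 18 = -3*z^3 - 3*z^2 + 18*z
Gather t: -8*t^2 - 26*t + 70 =-8*t^2 - 26*t + 70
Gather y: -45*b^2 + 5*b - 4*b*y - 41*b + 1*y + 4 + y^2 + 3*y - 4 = -45*b^2 - 36*b + y^2 + y*(4 - 4*b)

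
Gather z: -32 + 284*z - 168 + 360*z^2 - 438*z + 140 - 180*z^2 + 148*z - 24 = 180*z^2 - 6*z - 84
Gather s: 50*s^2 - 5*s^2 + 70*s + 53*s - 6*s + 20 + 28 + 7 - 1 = 45*s^2 + 117*s + 54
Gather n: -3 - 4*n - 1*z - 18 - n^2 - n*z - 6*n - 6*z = -n^2 + n*(-z - 10) - 7*z - 21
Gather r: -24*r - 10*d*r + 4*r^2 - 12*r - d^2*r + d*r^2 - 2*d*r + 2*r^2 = r^2*(d + 6) + r*(-d^2 - 12*d - 36)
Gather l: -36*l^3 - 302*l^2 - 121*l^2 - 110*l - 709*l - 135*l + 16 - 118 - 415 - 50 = -36*l^3 - 423*l^2 - 954*l - 567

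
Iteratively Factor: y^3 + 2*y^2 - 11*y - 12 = (y - 3)*(y^2 + 5*y + 4) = (y - 3)*(y + 1)*(y + 4)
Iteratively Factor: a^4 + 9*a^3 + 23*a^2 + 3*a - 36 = (a + 3)*(a^3 + 6*a^2 + 5*a - 12) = (a + 3)^2*(a^2 + 3*a - 4) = (a + 3)^2*(a + 4)*(a - 1)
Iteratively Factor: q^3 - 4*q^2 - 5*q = (q - 5)*(q^2 + q) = q*(q - 5)*(q + 1)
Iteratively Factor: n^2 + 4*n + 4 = (n + 2)*(n + 2)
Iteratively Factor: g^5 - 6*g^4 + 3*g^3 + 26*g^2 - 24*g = (g)*(g^4 - 6*g^3 + 3*g^2 + 26*g - 24) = g*(g - 4)*(g^3 - 2*g^2 - 5*g + 6) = g*(g - 4)*(g + 2)*(g^2 - 4*g + 3) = g*(g - 4)*(g - 3)*(g + 2)*(g - 1)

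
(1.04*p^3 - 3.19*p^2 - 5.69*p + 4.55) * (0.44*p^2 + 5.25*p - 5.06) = 0.4576*p^5 + 4.0564*p^4 - 24.5135*p^3 - 11.7291*p^2 + 52.6789*p - 23.023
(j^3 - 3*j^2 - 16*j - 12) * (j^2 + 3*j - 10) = j^5 - 35*j^3 - 30*j^2 + 124*j + 120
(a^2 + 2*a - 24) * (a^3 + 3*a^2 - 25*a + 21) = a^5 + 5*a^4 - 43*a^3 - 101*a^2 + 642*a - 504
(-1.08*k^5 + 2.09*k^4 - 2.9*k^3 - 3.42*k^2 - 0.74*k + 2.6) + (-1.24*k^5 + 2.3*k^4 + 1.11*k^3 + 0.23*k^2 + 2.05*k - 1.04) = -2.32*k^5 + 4.39*k^4 - 1.79*k^3 - 3.19*k^2 + 1.31*k + 1.56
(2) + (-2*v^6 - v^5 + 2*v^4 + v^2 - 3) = -2*v^6 - v^5 + 2*v^4 + v^2 - 1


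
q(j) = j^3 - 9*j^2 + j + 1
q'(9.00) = 82.00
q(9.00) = 10.00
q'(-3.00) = 82.00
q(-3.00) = -110.00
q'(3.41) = -25.50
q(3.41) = -60.59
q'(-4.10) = 125.23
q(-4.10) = -223.31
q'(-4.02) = 121.84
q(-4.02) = -213.43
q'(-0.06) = 2.09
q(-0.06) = 0.91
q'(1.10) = -15.17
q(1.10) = -7.46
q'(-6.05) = 219.71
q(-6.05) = -555.92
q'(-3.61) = 105.08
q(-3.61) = -166.94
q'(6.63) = 13.53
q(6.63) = -96.55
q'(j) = 3*j^2 - 18*j + 1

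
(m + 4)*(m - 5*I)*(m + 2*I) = m^3 + 4*m^2 - 3*I*m^2 + 10*m - 12*I*m + 40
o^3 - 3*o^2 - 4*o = o*(o - 4)*(o + 1)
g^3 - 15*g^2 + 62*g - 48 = (g - 8)*(g - 6)*(g - 1)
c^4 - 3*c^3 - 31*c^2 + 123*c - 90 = (c - 5)*(c - 3)*(c - 1)*(c + 6)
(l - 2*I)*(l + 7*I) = l^2 + 5*I*l + 14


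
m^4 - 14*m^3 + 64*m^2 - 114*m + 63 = (m - 7)*(m - 3)^2*(m - 1)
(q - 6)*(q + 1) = q^2 - 5*q - 6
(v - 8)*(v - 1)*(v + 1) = v^3 - 8*v^2 - v + 8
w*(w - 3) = w^2 - 3*w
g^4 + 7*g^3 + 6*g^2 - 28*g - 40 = (g - 2)*(g + 2)^2*(g + 5)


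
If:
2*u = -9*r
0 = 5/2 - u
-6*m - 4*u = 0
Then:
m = -5/3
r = -5/9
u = 5/2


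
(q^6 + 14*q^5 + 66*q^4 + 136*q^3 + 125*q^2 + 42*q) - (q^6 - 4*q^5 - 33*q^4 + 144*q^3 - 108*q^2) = 18*q^5 + 99*q^4 - 8*q^3 + 233*q^2 + 42*q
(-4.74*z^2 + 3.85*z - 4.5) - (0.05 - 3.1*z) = -4.74*z^2 + 6.95*z - 4.55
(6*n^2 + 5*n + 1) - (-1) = 6*n^2 + 5*n + 2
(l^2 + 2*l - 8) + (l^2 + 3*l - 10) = 2*l^2 + 5*l - 18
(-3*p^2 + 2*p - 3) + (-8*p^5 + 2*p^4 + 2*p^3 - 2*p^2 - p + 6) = -8*p^5 + 2*p^4 + 2*p^3 - 5*p^2 + p + 3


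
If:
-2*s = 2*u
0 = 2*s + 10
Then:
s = -5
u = 5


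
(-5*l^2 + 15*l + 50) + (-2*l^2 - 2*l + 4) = -7*l^2 + 13*l + 54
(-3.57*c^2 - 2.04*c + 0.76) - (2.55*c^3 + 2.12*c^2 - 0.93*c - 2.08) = -2.55*c^3 - 5.69*c^2 - 1.11*c + 2.84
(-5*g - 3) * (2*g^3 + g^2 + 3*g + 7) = -10*g^4 - 11*g^3 - 18*g^2 - 44*g - 21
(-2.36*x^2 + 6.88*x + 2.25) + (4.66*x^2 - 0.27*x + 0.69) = 2.3*x^2 + 6.61*x + 2.94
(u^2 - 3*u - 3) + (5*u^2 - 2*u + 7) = 6*u^2 - 5*u + 4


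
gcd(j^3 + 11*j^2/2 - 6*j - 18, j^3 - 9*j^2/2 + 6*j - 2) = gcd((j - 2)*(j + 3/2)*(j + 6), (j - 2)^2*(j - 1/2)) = j - 2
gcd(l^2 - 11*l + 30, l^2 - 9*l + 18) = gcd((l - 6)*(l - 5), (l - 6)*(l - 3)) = l - 6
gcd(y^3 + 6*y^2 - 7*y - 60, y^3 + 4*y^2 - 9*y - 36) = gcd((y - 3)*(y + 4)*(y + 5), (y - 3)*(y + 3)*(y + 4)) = y^2 + y - 12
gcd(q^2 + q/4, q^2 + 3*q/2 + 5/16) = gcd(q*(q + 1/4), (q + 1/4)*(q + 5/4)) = q + 1/4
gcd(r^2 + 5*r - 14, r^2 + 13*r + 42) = r + 7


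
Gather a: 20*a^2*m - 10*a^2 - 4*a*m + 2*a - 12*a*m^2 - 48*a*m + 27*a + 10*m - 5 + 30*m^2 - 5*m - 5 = a^2*(20*m - 10) + a*(-12*m^2 - 52*m + 29) + 30*m^2 + 5*m - 10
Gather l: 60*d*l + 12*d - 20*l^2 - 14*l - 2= 12*d - 20*l^2 + l*(60*d - 14) - 2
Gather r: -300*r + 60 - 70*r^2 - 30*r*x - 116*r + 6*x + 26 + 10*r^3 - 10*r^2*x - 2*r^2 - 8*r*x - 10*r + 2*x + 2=10*r^3 + r^2*(-10*x - 72) + r*(-38*x - 426) + 8*x + 88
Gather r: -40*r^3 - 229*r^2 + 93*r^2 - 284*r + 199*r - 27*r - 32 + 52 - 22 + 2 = -40*r^3 - 136*r^2 - 112*r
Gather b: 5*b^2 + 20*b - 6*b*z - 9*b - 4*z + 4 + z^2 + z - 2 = 5*b^2 + b*(11 - 6*z) + z^2 - 3*z + 2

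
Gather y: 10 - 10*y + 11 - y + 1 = 22 - 11*y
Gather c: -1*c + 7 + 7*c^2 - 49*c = 7*c^2 - 50*c + 7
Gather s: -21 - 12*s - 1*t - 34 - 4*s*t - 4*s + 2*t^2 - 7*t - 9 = s*(-4*t - 16) + 2*t^2 - 8*t - 64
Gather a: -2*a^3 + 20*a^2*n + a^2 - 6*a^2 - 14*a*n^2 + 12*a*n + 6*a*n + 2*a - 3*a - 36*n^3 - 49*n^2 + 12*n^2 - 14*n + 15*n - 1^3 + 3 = -2*a^3 + a^2*(20*n - 5) + a*(-14*n^2 + 18*n - 1) - 36*n^3 - 37*n^2 + n + 2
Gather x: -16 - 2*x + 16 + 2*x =0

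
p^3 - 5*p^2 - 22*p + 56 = (p - 7)*(p - 2)*(p + 4)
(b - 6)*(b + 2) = b^2 - 4*b - 12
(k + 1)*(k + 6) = k^2 + 7*k + 6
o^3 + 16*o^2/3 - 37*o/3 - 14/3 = (o - 2)*(o + 1/3)*(o + 7)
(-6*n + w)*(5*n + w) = -30*n^2 - n*w + w^2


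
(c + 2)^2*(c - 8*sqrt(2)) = c^3 - 8*sqrt(2)*c^2 + 4*c^2 - 32*sqrt(2)*c + 4*c - 32*sqrt(2)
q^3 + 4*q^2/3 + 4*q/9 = q*(q + 2/3)^2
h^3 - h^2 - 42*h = h*(h - 7)*(h + 6)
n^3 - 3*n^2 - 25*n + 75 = (n - 5)*(n - 3)*(n + 5)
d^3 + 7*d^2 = d^2*(d + 7)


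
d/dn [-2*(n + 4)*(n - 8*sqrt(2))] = -4*n - 8 + 16*sqrt(2)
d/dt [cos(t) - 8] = -sin(t)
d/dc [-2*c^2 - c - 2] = -4*c - 1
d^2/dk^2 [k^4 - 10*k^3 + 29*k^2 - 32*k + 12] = 12*k^2 - 60*k + 58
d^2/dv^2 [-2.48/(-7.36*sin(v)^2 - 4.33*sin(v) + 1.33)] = (-537.362432*sin(v)^4 - 237.103872*sin(v)^3 + 662.44148*sin(v)^2 + 459.925672*sin(v) + 141.546992)/(7.36*sin(v)^2 + 4.33*sin(v) - 1.33)^3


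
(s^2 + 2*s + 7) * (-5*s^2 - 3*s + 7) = -5*s^4 - 13*s^3 - 34*s^2 - 7*s + 49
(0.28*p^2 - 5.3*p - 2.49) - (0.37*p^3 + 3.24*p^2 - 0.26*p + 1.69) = -0.37*p^3 - 2.96*p^2 - 5.04*p - 4.18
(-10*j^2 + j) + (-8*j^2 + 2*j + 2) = -18*j^2 + 3*j + 2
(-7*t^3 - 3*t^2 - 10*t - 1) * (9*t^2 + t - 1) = -63*t^5 - 34*t^4 - 86*t^3 - 16*t^2 + 9*t + 1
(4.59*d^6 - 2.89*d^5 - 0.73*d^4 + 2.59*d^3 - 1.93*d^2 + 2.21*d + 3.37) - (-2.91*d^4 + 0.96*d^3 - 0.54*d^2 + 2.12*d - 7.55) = 4.59*d^6 - 2.89*d^5 + 2.18*d^4 + 1.63*d^3 - 1.39*d^2 + 0.0899999999999999*d + 10.92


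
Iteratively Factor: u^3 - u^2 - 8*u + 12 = (u + 3)*(u^2 - 4*u + 4) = (u - 2)*(u + 3)*(u - 2)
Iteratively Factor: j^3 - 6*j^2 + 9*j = (j)*(j^2 - 6*j + 9) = j*(j - 3)*(j - 3)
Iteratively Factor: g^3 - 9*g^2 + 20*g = (g)*(g^2 - 9*g + 20) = g*(g - 5)*(g - 4)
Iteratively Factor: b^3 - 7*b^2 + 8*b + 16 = (b + 1)*(b^2 - 8*b + 16) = (b - 4)*(b + 1)*(b - 4)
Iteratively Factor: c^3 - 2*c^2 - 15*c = (c - 5)*(c^2 + 3*c) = c*(c - 5)*(c + 3)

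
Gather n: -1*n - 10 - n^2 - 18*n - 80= -n^2 - 19*n - 90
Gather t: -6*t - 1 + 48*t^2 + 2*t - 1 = 48*t^2 - 4*t - 2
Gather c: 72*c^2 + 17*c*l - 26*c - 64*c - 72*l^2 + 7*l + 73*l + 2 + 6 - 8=72*c^2 + c*(17*l - 90) - 72*l^2 + 80*l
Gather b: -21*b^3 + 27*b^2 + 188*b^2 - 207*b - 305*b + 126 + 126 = -21*b^3 + 215*b^2 - 512*b + 252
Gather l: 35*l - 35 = 35*l - 35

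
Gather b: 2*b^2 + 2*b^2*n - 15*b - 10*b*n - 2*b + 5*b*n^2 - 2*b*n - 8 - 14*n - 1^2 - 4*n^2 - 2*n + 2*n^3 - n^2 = b^2*(2*n + 2) + b*(5*n^2 - 12*n - 17) + 2*n^3 - 5*n^2 - 16*n - 9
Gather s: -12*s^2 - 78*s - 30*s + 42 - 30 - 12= -12*s^2 - 108*s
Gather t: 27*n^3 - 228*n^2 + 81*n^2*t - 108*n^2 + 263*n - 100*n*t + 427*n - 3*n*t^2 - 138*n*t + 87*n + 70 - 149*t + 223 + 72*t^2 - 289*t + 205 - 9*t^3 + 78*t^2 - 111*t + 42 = 27*n^3 - 336*n^2 + 777*n - 9*t^3 + t^2*(150 - 3*n) + t*(81*n^2 - 238*n - 549) + 540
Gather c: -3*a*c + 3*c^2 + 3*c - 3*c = -3*a*c + 3*c^2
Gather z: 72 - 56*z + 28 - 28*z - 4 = 96 - 84*z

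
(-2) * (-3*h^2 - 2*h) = 6*h^2 + 4*h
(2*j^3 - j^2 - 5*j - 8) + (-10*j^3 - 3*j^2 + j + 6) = -8*j^3 - 4*j^2 - 4*j - 2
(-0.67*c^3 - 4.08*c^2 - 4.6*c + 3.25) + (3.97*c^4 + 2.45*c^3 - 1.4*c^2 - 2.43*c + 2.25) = 3.97*c^4 + 1.78*c^3 - 5.48*c^2 - 7.03*c + 5.5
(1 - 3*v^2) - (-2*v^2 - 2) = 3 - v^2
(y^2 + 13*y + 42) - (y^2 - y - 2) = 14*y + 44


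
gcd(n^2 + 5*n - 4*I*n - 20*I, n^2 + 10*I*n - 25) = 1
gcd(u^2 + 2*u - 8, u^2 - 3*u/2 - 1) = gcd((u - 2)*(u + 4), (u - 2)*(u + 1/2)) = u - 2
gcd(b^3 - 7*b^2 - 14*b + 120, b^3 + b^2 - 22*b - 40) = b^2 - b - 20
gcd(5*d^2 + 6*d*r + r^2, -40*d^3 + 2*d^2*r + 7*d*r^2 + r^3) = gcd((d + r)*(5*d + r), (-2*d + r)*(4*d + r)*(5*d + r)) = 5*d + r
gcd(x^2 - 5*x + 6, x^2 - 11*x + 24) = x - 3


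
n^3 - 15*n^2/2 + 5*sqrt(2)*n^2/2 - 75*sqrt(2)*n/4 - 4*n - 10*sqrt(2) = (n - 8)*(n + 1/2)*(n + 5*sqrt(2)/2)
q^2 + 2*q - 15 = (q - 3)*(q + 5)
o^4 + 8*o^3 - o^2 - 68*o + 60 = (o - 2)*(o - 1)*(o + 5)*(o + 6)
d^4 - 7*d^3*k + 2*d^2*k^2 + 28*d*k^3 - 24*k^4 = (d - 6*k)*(d - 2*k)*(d - k)*(d + 2*k)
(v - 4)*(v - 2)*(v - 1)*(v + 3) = v^4 - 4*v^3 - 7*v^2 + 34*v - 24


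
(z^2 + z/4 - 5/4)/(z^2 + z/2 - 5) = (4*z^2 + z - 5)/(2*(2*z^2 + z - 10))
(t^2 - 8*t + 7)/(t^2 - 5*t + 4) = (t - 7)/(t - 4)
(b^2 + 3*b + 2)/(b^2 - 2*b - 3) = (b + 2)/(b - 3)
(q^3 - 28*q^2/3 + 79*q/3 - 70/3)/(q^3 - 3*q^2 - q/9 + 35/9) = 3*(q^2 - 7*q + 10)/(3*q^2 - 2*q - 5)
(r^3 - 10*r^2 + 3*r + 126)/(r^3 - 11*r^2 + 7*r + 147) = (r - 6)/(r - 7)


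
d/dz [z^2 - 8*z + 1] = 2*z - 8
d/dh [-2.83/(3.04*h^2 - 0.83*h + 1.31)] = (17.2064*h - 2.3489)/(3.04*h^2 - 0.83*h + 1.31)^2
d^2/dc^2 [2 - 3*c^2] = -6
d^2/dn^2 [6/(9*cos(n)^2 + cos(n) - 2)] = 6*(-324*sin(n)^4 + 235*sin(n)^2 + 127*cos(n)/4 - 27*cos(3*n)/4 + 127)/(-9*sin(n)^2 + cos(n) + 7)^3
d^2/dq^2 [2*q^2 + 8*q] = 4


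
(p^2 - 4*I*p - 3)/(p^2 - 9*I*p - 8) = (p - 3*I)/(p - 8*I)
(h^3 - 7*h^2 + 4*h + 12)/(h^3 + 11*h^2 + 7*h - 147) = (h^3 - 7*h^2 + 4*h + 12)/(h^3 + 11*h^2 + 7*h - 147)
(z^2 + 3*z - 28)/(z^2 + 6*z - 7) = (z - 4)/(z - 1)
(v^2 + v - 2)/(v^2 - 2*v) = (v^2 + v - 2)/(v*(v - 2))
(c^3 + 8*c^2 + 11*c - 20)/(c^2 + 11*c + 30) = (c^2 + 3*c - 4)/(c + 6)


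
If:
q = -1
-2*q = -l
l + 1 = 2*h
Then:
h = -1/2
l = -2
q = -1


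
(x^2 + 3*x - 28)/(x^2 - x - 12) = (x + 7)/(x + 3)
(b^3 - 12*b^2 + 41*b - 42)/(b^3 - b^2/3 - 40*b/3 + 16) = 3*(b^2 - 9*b + 14)/(3*b^2 + 8*b - 16)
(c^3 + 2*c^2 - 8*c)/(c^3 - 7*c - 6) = c*(-c^2 - 2*c + 8)/(-c^3 + 7*c + 6)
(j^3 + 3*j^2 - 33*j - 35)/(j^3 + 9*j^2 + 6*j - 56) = (j^2 - 4*j - 5)/(j^2 + 2*j - 8)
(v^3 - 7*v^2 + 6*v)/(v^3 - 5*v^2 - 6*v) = (v - 1)/(v + 1)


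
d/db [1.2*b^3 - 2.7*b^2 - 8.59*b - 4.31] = 3.6*b^2 - 5.4*b - 8.59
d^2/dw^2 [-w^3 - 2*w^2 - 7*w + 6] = -6*w - 4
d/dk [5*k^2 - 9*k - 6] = 10*k - 9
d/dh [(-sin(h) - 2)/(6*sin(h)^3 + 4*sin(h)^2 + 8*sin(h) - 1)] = (12*sin(h)^3 + 40*sin(h)^2 + 16*sin(h) + 17)*cos(h)/(6*sin(h)^3 + 4*sin(h)^2 + 8*sin(h) - 1)^2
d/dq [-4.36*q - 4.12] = -4.36000000000000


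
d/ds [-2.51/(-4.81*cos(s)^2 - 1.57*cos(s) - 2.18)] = (24.1462*cos(s) + 3.9407)*sin(s)/(4.81*cos(s)^2 + 1.57*cos(s) + 2.18)^2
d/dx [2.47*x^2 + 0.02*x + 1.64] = 4.94*x + 0.02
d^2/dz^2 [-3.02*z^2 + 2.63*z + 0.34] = -6.04000000000000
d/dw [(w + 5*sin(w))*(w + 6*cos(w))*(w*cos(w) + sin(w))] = -(w + 5*sin(w))*(w + 6*cos(w))*(w*sin(w) - 2*cos(w)) - (w + 5*sin(w))*(w*cos(w) + sin(w))*(6*sin(w) - 1) + (w + 6*cos(w))*(w*cos(w) + sin(w))*(5*cos(w) + 1)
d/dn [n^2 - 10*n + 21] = 2*n - 10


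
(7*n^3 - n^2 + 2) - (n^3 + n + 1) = 6*n^3 - n^2 - n + 1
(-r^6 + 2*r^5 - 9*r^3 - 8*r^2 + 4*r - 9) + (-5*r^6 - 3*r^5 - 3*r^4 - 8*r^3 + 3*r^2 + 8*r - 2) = -6*r^6 - r^5 - 3*r^4 - 17*r^3 - 5*r^2 + 12*r - 11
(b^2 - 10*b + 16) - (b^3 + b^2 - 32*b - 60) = -b^3 + 22*b + 76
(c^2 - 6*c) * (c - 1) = c^3 - 7*c^2 + 6*c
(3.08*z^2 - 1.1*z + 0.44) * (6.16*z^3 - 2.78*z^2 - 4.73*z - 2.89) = 18.9728*z^5 - 15.3384*z^4 - 8.8*z^3 - 4.9214*z^2 + 1.0978*z - 1.2716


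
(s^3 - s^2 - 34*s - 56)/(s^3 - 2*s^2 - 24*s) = (s^2 - 5*s - 14)/(s*(s - 6))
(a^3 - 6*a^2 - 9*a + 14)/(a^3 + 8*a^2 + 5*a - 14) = (a - 7)/(a + 7)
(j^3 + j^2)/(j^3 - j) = j/(j - 1)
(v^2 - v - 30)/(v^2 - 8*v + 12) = (v + 5)/(v - 2)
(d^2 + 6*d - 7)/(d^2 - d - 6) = (-d^2 - 6*d + 7)/(-d^2 + d + 6)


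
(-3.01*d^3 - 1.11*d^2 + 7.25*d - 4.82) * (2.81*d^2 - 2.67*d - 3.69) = -8.4581*d^5 + 4.9176*d^4 + 34.4431*d^3 - 28.8058*d^2 - 13.8831*d + 17.7858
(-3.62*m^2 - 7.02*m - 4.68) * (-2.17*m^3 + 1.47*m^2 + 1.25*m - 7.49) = 7.8554*m^5 + 9.912*m^4 - 4.6888*m^3 + 11.4592*m^2 + 46.7298*m + 35.0532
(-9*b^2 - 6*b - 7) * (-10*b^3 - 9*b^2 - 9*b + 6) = 90*b^5 + 141*b^4 + 205*b^3 + 63*b^2 + 27*b - 42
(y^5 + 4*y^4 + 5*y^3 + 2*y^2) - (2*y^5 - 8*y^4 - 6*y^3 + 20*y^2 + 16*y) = -y^5 + 12*y^4 + 11*y^3 - 18*y^2 - 16*y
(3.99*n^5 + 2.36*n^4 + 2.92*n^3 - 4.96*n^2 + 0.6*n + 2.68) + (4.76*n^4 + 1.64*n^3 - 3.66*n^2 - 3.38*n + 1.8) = 3.99*n^5 + 7.12*n^4 + 4.56*n^3 - 8.62*n^2 - 2.78*n + 4.48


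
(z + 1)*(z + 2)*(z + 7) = z^3 + 10*z^2 + 23*z + 14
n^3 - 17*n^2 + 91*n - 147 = (n - 7)^2*(n - 3)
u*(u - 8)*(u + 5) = u^3 - 3*u^2 - 40*u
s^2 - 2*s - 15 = (s - 5)*(s + 3)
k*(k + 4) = k^2 + 4*k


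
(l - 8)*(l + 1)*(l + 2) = l^3 - 5*l^2 - 22*l - 16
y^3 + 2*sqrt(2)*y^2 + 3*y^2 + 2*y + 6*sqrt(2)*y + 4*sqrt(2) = (y + 1)*(y + 2)*(y + 2*sqrt(2))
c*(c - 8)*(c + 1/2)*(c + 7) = c^4 - c^3/2 - 113*c^2/2 - 28*c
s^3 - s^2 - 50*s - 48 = (s - 8)*(s + 1)*(s + 6)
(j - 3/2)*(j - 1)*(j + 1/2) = j^3 - 2*j^2 + j/4 + 3/4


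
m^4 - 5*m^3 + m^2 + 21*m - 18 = (m - 3)^2*(m - 1)*(m + 2)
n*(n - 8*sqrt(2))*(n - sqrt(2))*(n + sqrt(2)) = n^4 - 8*sqrt(2)*n^3 - 2*n^2 + 16*sqrt(2)*n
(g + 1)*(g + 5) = g^2 + 6*g + 5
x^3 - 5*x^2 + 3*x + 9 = (x - 3)^2*(x + 1)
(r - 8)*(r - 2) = r^2 - 10*r + 16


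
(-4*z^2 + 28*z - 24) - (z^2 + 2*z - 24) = -5*z^2 + 26*z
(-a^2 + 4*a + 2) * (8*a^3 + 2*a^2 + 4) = -8*a^5 + 30*a^4 + 24*a^3 + 16*a + 8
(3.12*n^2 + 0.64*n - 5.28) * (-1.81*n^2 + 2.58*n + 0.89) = -5.6472*n^4 + 6.8912*n^3 + 13.9848*n^2 - 13.0528*n - 4.6992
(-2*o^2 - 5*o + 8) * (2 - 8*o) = 16*o^3 + 36*o^2 - 74*o + 16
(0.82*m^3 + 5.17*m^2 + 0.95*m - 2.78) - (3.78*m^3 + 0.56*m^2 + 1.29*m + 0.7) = -2.96*m^3 + 4.61*m^2 - 0.34*m - 3.48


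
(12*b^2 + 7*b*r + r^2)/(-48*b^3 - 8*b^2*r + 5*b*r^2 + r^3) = (3*b + r)/(-12*b^2 + b*r + r^2)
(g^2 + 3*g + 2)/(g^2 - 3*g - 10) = (g + 1)/(g - 5)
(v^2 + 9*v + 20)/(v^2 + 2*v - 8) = (v + 5)/(v - 2)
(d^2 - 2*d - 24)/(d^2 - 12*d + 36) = (d + 4)/(d - 6)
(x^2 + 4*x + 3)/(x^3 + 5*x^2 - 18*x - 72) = (x + 1)/(x^2 + 2*x - 24)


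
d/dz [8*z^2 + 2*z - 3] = 16*z + 2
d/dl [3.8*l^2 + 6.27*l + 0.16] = 7.6*l + 6.27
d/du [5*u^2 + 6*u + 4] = 10*u + 6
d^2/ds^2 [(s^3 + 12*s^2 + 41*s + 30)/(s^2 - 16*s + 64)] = 2*(425*s + 1514)/(s^4 - 32*s^3 + 384*s^2 - 2048*s + 4096)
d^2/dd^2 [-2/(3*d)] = -4/(3*d^3)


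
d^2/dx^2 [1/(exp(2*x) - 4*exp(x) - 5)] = 4*((1 - exp(x))*(-exp(2*x) + 4*exp(x) + 5) - 2*(exp(x) - 2)^2*exp(x))*exp(x)/(-exp(2*x) + 4*exp(x) + 5)^3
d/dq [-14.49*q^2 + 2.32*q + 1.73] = 2.32 - 28.98*q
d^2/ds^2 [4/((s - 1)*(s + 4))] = 8*((s - 1)^2 + (s - 1)*(s + 4) + (s + 4)^2)/((s - 1)^3*(s + 4)^3)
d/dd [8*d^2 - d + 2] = 16*d - 1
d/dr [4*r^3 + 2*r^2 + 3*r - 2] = 12*r^2 + 4*r + 3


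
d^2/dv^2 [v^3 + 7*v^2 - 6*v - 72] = 6*v + 14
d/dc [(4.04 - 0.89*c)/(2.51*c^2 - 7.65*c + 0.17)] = (2.2339*c^2 - 20.2808*c + 30.7547)/(6.3001*c^4 - 38.403*c^3 + 59.3759*c^2 - 2.601*c + 0.0289)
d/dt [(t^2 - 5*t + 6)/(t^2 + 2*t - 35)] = (7*t^2 - 82*t + 163)/(t^4 + 4*t^3 - 66*t^2 - 140*t + 1225)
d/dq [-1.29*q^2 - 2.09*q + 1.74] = -2.58*q - 2.09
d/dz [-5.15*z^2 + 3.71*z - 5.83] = 3.71 - 10.3*z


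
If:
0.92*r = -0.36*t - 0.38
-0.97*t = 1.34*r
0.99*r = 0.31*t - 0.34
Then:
No Solution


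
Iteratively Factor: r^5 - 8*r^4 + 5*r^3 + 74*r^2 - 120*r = (r + 3)*(r^4 - 11*r^3 + 38*r^2 - 40*r) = (r - 4)*(r + 3)*(r^3 - 7*r^2 + 10*r) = (r - 4)*(r - 2)*(r + 3)*(r^2 - 5*r) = (r - 5)*(r - 4)*(r - 2)*(r + 3)*(r)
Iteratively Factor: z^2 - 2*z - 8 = (z + 2)*(z - 4)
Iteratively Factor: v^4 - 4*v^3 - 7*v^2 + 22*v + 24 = (v - 4)*(v^3 - 7*v - 6) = (v - 4)*(v + 1)*(v^2 - v - 6) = (v - 4)*(v - 3)*(v + 1)*(v + 2)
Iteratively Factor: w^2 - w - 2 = (w - 2)*(w + 1)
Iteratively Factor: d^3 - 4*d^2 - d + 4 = (d - 4)*(d^2 - 1) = (d - 4)*(d + 1)*(d - 1)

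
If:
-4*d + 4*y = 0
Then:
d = y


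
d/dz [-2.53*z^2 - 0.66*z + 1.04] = -5.06*z - 0.66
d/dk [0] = 0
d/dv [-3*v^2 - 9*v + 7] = -6*v - 9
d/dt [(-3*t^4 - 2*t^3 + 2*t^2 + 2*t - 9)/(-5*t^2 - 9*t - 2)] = (30*t^5 + 91*t^4 + 60*t^3 + 4*t^2 - 98*t - 85)/(25*t^4 + 90*t^3 + 101*t^2 + 36*t + 4)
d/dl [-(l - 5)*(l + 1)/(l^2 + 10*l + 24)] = 2*(-7*l^2 - 29*l + 23)/(l^4 + 20*l^3 + 148*l^2 + 480*l + 576)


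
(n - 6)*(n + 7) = n^2 + n - 42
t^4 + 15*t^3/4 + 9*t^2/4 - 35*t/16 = t*(t - 1/2)*(t + 7/4)*(t + 5/2)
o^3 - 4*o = o*(o - 2)*(o + 2)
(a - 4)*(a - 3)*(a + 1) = a^3 - 6*a^2 + 5*a + 12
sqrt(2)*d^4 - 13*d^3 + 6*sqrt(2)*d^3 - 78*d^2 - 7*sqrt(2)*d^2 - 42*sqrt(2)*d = d*(d + 6)*(d - 7*sqrt(2))*(sqrt(2)*d + 1)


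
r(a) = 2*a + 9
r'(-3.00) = 2.00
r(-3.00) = 3.00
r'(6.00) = 2.00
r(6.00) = 21.00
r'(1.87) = 2.00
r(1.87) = 12.74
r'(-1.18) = 2.00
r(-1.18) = 6.64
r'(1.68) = 2.00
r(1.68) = 12.36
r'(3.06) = 2.00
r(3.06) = 15.12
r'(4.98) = 2.00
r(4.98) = 18.96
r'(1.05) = 2.00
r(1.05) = 11.10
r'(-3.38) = 2.00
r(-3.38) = 2.24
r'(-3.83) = 2.00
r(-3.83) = 1.34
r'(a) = 2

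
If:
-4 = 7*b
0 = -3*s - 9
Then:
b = -4/7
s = -3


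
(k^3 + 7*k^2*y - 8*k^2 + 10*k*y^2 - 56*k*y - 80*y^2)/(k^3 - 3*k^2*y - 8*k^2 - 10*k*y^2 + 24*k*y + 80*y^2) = (-k - 5*y)/(-k + 5*y)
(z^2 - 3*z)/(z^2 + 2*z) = (z - 3)/(z + 2)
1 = 1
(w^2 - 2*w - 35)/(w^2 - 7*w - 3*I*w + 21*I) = (w + 5)/(w - 3*I)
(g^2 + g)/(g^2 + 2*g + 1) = g/(g + 1)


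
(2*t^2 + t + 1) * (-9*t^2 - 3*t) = -18*t^4 - 15*t^3 - 12*t^2 - 3*t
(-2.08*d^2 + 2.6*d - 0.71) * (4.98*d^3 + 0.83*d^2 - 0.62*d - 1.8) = -10.3584*d^5 + 11.2216*d^4 - 0.0882000000000001*d^3 + 1.5427*d^2 - 4.2398*d + 1.278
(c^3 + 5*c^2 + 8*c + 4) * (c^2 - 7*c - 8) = c^5 - 2*c^4 - 35*c^3 - 92*c^2 - 92*c - 32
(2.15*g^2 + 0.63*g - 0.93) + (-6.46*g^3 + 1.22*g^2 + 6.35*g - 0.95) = -6.46*g^3 + 3.37*g^2 + 6.98*g - 1.88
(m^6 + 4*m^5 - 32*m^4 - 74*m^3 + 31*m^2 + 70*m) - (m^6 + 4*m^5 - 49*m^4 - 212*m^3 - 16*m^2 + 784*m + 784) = 17*m^4 + 138*m^3 + 47*m^2 - 714*m - 784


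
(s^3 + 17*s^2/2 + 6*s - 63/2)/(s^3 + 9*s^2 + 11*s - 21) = (s - 3/2)/(s - 1)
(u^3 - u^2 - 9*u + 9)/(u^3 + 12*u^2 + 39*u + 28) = (u^3 - u^2 - 9*u + 9)/(u^3 + 12*u^2 + 39*u + 28)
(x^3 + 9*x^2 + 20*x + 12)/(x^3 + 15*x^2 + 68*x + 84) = (x + 1)/(x + 7)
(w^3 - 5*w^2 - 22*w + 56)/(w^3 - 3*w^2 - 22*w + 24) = (w^2 - 9*w + 14)/(w^2 - 7*w + 6)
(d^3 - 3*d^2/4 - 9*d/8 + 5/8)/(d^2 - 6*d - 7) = (8*d^2 - 14*d + 5)/(8*(d - 7))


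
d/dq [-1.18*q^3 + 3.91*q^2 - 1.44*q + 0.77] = -3.54*q^2 + 7.82*q - 1.44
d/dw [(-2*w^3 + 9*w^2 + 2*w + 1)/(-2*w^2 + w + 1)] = (4*w^4 - 4*w^3 + 7*w^2 + 22*w + 1)/(4*w^4 - 4*w^3 - 3*w^2 + 2*w + 1)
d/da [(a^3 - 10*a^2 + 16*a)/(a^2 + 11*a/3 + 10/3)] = 3*(3*a^4 + 22*a^3 - 128*a^2 - 200*a + 160)/(9*a^4 + 66*a^3 + 181*a^2 + 220*a + 100)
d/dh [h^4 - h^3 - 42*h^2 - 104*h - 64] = 4*h^3 - 3*h^2 - 84*h - 104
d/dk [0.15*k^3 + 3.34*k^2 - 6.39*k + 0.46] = 0.45*k^2 + 6.68*k - 6.39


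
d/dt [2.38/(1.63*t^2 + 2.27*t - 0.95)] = (-7.7588*t - 5.4026)/(1.63*t^2 + 2.27*t - 0.95)^2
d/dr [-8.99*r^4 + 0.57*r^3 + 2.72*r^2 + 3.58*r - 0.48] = -35.96*r^3 + 1.71*r^2 + 5.44*r + 3.58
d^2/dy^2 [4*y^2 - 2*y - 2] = 8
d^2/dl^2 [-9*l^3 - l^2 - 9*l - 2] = -54*l - 2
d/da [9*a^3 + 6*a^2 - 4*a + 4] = 27*a^2 + 12*a - 4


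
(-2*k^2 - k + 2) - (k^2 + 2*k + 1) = -3*k^2 - 3*k + 1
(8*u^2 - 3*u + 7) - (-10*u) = 8*u^2 + 7*u + 7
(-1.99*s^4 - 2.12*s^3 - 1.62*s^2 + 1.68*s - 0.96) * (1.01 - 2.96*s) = 5.8904*s^5 + 4.2653*s^4 + 2.654*s^3 - 6.609*s^2 + 4.5384*s - 0.9696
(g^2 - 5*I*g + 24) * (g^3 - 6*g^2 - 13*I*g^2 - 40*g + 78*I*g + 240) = g^5 - 6*g^4 - 18*I*g^4 - 81*g^3 + 108*I*g^3 + 486*g^2 - 112*I*g^2 - 960*g + 672*I*g + 5760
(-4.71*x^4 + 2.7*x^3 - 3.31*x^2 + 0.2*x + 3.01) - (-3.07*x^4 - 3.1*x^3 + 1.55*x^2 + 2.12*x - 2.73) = -1.64*x^4 + 5.8*x^3 - 4.86*x^2 - 1.92*x + 5.74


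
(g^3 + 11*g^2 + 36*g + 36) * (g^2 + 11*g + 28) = g^5 + 22*g^4 + 185*g^3 + 740*g^2 + 1404*g + 1008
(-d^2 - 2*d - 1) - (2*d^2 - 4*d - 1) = -3*d^2 + 2*d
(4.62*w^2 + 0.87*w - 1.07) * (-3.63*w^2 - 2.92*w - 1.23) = -16.7706*w^4 - 16.6485*w^3 - 4.3389*w^2 + 2.0543*w + 1.3161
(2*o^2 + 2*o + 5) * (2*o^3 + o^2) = 4*o^5 + 6*o^4 + 12*o^3 + 5*o^2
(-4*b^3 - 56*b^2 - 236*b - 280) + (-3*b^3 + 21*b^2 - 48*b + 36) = -7*b^3 - 35*b^2 - 284*b - 244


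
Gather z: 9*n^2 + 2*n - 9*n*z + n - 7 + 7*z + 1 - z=9*n^2 + 3*n + z*(6 - 9*n) - 6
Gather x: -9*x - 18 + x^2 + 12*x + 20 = x^2 + 3*x + 2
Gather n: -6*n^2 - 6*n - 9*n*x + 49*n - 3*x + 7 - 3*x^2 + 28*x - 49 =-6*n^2 + n*(43 - 9*x) - 3*x^2 + 25*x - 42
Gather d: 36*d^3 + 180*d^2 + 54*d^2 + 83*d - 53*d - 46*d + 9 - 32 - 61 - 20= 36*d^3 + 234*d^2 - 16*d - 104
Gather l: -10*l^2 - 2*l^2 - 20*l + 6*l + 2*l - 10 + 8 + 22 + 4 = -12*l^2 - 12*l + 24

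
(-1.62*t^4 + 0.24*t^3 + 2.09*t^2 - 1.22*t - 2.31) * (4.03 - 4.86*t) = 7.8732*t^5 - 7.695*t^4 - 9.1902*t^3 + 14.3519*t^2 + 6.31*t - 9.3093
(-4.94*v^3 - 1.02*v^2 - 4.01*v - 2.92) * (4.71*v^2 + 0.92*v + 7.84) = -23.2674*v^5 - 9.349*v^4 - 58.5551*v^3 - 25.4392*v^2 - 34.1248*v - 22.8928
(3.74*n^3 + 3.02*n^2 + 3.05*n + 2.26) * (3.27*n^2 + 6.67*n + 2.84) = 12.2298*n^5 + 34.8212*n^4 + 40.7385*n^3 + 36.3105*n^2 + 23.7362*n + 6.4184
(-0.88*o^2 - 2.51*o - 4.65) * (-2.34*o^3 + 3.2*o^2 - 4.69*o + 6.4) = 2.0592*o^5 + 3.0574*o^4 + 6.9762*o^3 - 8.7401*o^2 + 5.7445*o - 29.76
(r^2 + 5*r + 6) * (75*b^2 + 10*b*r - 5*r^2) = 75*b^2*r^2 + 375*b^2*r + 450*b^2 + 10*b*r^3 + 50*b*r^2 + 60*b*r - 5*r^4 - 25*r^3 - 30*r^2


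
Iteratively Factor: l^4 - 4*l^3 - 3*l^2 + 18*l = (l - 3)*(l^3 - l^2 - 6*l) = l*(l - 3)*(l^2 - l - 6) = l*(l - 3)*(l + 2)*(l - 3)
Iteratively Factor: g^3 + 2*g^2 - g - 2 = (g + 2)*(g^2 - 1) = (g - 1)*(g + 2)*(g + 1)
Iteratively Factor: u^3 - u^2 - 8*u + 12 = (u + 3)*(u^2 - 4*u + 4) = (u - 2)*(u + 3)*(u - 2)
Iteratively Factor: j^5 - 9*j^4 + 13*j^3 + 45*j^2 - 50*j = (j - 5)*(j^4 - 4*j^3 - 7*j^2 + 10*j) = (j - 5)*(j - 1)*(j^3 - 3*j^2 - 10*j) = (j - 5)^2*(j - 1)*(j^2 + 2*j) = j*(j - 5)^2*(j - 1)*(j + 2)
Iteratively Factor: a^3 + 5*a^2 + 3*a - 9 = (a + 3)*(a^2 + 2*a - 3) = (a + 3)^2*(a - 1)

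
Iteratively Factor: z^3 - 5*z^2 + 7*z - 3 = (z - 1)*(z^2 - 4*z + 3) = (z - 1)^2*(z - 3)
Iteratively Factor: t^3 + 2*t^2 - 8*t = (t + 4)*(t^2 - 2*t) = (t - 2)*(t + 4)*(t)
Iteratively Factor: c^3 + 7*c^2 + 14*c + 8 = (c + 1)*(c^2 + 6*c + 8) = (c + 1)*(c + 2)*(c + 4)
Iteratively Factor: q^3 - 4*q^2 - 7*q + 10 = (q + 2)*(q^2 - 6*q + 5) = (q - 5)*(q + 2)*(q - 1)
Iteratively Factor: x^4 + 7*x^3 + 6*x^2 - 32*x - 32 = (x - 2)*(x^3 + 9*x^2 + 24*x + 16) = (x - 2)*(x + 4)*(x^2 + 5*x + 4) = (x - 2)*(x + 1)*(x + 4)*(x + 4)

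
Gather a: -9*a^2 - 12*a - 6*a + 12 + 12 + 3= -9*a^2 - 18*a + 27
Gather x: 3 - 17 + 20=6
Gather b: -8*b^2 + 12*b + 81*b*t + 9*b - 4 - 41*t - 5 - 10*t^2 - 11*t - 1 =-8*b^2 + b*(81*t + 21) - 10*t^2 - 52*t - 10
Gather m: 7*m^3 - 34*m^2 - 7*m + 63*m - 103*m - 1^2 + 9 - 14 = 7*m^3 - 34*m^2 - 47*m - 6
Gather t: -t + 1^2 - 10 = -t - 9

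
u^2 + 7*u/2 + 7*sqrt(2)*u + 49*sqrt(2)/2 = (u + 7/2)*(u + 7*sqrt(2))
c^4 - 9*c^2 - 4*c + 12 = (c - 3)*(c - 1)*(c + 2)^2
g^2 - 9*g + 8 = (g - 8)*(g - 1)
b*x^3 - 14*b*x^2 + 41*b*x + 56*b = (x - 8)*(x - 7)*(b*x + b)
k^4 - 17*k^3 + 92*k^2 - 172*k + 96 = (k - 8)*(k - 6)*(k - 2)*(k - 1)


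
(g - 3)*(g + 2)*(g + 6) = g^3 + 5*g^2 - 12*g - 36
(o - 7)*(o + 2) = o^2 - 5*o - 14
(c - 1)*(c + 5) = c^2 + 4*c - 5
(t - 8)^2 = t^2 - 16*t + 64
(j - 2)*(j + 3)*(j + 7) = j^3 + 8*j^2 + j - 42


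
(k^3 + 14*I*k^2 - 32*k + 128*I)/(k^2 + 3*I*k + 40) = (k^2 + 6*I*k + 16)/(k - 5*I)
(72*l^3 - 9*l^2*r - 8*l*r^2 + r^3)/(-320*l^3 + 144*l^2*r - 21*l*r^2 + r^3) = (-9*l^2 + r^2)/(40*l^2 - 13*l*r + r^2)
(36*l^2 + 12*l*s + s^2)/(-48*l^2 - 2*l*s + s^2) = (6*l + s)/(-8*l + s)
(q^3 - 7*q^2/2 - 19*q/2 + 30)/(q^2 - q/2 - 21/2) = (2*q^2 - 13*q + 20)/(2*q - 7)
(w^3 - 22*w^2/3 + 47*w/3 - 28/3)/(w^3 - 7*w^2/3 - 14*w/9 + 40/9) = 3*(3*w^3 - 22*w^2 + 47*w - 28)/(9*w^3 - 21*w^2 - 14*w + 40)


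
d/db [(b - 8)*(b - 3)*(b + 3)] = 3*b^2 - 16*b - 9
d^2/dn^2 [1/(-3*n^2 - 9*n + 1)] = 6*(3*n^2 + 9*n - 3*(2*n + 3)^2 - 1)/(3*n^2 + 9*n - 1)^3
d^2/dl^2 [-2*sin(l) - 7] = 2*sin(l)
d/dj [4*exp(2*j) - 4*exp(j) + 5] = (8*exp(j) - 4)*exp(j)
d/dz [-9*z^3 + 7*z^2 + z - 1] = -27*z^2 + 14*z + 1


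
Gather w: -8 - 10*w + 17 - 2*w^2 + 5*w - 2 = -2*w^2 - 5*w + 7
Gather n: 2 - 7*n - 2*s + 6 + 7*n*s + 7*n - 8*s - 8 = 7*n*s - 10*s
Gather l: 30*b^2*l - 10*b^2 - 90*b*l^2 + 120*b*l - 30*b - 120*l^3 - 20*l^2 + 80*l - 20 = -10*b^2 - 30*b - 120*l^3 + l^2*(-90*b - 20) + l*(30*b^2 + 120*b + 80) - 20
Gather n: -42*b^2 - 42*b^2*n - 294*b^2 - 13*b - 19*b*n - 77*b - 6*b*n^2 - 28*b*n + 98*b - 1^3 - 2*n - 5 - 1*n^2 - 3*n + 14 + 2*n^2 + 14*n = -336*b^2 + 8*b + n^2*(1 - 6*b) + n*(-42*b^2 - 47*b + 9) + 8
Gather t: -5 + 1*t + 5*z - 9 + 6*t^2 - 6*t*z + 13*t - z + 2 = 6*t^2 + t*(14 - 6*z) + 4*z - 12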